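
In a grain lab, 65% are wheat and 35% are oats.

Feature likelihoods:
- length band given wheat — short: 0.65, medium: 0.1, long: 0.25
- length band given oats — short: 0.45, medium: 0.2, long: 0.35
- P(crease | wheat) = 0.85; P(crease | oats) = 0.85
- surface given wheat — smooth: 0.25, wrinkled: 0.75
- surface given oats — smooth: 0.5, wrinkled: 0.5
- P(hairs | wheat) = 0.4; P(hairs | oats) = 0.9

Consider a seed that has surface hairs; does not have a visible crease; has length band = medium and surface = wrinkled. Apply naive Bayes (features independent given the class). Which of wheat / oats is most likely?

wheat: 0.65 × 0.1 × (1−0.85) × 0.75 × 0.4 = 0.002925
oats: 0.35 × 0.2 × (1−0.85) × 0.5 × 0.9 = 0.004725
Highest score → oats.

oats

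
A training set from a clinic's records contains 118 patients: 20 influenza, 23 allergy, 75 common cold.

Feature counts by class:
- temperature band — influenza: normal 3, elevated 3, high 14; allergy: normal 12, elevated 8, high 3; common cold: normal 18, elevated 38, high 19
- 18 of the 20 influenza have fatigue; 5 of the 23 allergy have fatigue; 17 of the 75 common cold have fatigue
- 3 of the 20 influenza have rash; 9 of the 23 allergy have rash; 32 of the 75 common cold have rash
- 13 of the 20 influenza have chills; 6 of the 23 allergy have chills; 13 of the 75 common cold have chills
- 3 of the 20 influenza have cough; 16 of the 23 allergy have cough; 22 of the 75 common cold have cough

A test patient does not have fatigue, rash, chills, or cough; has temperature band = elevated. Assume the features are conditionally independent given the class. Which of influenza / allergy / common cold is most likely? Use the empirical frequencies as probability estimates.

influenza: (20/118) × (3/20) × (2/20) × (17/20) × (7/20) × (17/20) ≈ 0.000642903
allergy: (23/118) × (8/23) × (18/23) × (14/23) × (17/23) × (7/23) ≈ 0.00726514
common cold: (75/118) × (38/75) × (58/75) × (43/75) × (62/75) × (53/75) ≈ 0.0834105
Highest score → common cold.

common cold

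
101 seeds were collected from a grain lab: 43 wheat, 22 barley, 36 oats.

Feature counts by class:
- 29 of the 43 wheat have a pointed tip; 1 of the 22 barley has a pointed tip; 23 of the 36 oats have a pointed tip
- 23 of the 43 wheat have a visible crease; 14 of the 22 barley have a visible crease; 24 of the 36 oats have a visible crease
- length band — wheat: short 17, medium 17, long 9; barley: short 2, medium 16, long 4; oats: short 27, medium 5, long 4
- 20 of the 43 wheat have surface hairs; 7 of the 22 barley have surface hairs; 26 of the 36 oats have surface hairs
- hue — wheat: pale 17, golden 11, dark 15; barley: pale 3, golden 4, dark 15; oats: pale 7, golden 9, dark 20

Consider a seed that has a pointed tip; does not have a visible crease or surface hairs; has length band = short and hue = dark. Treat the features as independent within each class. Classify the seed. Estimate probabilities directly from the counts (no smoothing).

wheat: (43/101) × (29/43) × (20/43) × (17/43) × (23/43) × (15/43) ≈ 0.00985146
barley: (22/101) × (1/22) × (8/22) × (2/22) × (15/22) × (15/22) ≈ 0.000152156
oats: (36/101) × (23/36) × (12/36) × (27/36) × (10/36) × (20/36) ≈ 0.0087856
Highest score → wheat.

wheat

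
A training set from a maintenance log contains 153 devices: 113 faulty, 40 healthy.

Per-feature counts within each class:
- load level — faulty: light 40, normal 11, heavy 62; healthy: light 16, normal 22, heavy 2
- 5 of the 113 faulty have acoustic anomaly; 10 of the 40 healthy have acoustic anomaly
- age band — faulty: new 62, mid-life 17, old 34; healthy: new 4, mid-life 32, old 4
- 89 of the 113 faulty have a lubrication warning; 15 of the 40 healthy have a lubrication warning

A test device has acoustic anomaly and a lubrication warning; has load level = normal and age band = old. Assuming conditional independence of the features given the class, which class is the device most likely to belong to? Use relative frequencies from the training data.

healthy

faulty: (113/153) × (11/113) × (5/113) × (34/113) × (89/113) ≈ 0.000753885
healthy: (40/153) × (22/40) × (10/40) × (4/40) × (15/40) ≈ 0.00134804
Highest score → healthy.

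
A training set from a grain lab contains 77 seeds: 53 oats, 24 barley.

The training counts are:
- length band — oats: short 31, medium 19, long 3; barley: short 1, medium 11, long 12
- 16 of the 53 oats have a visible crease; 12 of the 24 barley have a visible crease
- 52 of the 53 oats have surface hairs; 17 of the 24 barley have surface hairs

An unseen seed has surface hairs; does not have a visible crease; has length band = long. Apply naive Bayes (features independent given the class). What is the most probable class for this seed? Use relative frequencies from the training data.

oats: (53/77) × (3/53) × (37/53) × (52/53) ≈ 0.026686
barley: (24/77) × (12/24) × (12/24) × (17/24) ≈ 0.0551948
Highest score → barley.

barley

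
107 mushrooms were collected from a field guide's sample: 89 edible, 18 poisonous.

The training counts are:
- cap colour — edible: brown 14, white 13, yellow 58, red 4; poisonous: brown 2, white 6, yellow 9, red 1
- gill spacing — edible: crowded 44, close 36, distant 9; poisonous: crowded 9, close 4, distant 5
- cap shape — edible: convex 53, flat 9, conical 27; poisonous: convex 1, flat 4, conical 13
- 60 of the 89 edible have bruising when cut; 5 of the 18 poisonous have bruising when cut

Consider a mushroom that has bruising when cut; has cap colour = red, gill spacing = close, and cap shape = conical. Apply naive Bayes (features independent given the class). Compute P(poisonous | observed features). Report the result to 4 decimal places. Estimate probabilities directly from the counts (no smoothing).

edible: (89/107) × (4/89) × (36/89) × (27/89) × (60/89) ≈ 0.0030926
poisonous: (18/107) × (1/18) × (4/18) × (13/18) × (5/18) ≈ 0.000416651
P(poisonous | x) = 0.000416651 / 0.003509251 ≈ 0.1187

0.1187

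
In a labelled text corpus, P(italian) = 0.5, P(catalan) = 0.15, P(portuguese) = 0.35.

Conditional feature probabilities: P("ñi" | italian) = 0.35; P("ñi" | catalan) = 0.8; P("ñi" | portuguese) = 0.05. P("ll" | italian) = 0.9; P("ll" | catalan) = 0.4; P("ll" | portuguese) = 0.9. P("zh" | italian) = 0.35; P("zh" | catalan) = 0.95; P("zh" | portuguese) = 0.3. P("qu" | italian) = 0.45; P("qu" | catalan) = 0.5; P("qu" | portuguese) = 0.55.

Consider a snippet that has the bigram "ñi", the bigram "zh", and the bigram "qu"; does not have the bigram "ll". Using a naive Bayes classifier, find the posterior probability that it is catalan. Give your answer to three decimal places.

0.918

italian: 0.5 × 0.35 × (1−0.9) × 0.35 × 0.45 = 0.00275625
catalan: 0.15 × 0.8 × (1−0.4) × 0.95 × 0.5 = 0.0342
portuguese: 0.35 × 0.05 × (1−0.9) × 0.3 × 0.55 = 0.00028875
P(catalan | x) = 0.0342 / 0.037245 ≈ 0.918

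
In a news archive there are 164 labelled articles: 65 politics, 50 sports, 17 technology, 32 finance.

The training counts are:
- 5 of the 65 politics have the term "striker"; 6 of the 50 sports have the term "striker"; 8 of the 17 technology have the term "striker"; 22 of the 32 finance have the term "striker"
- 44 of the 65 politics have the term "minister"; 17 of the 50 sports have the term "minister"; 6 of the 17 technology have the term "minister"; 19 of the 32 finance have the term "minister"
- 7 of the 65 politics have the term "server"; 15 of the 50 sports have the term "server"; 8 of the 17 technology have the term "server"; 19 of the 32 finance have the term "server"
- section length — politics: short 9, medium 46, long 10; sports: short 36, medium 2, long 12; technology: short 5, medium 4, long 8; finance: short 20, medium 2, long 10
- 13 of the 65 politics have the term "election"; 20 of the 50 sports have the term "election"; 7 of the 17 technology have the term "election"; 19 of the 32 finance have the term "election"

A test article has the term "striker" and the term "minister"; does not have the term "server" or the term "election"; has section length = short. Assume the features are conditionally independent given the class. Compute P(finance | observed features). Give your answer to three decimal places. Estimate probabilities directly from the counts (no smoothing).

politics: (65/164) × (5/65) × (44/65) × (58/65) × (9/65) × (52/65) ≈ 0.00203985
sports: (50/164) × (6/50) × (17/50) × (35/50) × (36/50) × (30/50) ≈ 0.00376156
technology: (17/164) × (8/17) × (6/17) × (9/17) × (5/17) × (10/17) ≈ 0.00157694
finance: (32/164) × (22/32) × (19/32) × (13/32) × (20/32) × (13/32) ≈ 0.00821579
P(finance | x) = 0.00821579 / 0.01559414 ≈ 0.527

0.527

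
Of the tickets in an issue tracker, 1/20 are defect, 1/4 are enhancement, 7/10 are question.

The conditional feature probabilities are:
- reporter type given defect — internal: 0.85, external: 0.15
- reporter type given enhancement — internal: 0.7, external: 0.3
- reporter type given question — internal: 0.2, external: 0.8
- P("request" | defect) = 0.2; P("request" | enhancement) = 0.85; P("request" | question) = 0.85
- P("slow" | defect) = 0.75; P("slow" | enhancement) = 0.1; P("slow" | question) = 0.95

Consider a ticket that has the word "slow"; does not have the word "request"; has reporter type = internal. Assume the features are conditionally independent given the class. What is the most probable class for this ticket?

defect: 0.05 × 0.85 × (1−0.2) × 0.75 = 0.0255
enhancement: 0.25 × 0.7 × (1−0.85) × 0.1 = 0.002625
question: 0.7 × 0.2 × (1−0.85) × 0.95 = 0.01995
Highest score → defect.

defect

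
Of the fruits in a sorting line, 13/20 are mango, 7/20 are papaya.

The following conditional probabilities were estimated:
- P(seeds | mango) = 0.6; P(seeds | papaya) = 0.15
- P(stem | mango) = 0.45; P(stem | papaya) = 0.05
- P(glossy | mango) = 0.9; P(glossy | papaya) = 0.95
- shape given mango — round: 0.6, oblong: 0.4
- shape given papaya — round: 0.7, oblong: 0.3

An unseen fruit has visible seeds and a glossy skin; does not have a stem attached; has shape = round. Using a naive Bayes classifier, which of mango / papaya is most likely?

mango

mango: 0.65 × 0.6 × (1−0.45) × 0.9 × 0.6 = 0.11583
papaya: 0.35 × 0.15 × (1−0.05) × 0.95 × 0.7 = 0.033166875
Highest score → mango.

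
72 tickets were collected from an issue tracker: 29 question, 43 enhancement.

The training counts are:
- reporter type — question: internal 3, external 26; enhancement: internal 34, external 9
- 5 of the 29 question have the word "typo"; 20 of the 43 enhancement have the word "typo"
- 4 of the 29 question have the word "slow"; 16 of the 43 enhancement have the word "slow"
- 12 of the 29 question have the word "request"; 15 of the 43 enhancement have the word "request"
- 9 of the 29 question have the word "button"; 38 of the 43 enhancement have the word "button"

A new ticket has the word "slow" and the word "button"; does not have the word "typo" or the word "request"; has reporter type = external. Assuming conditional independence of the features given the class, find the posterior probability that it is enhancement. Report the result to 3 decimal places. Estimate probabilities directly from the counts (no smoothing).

0.656

question: (29/72) × (26/29) × (24/29) × (4/29) × (17/29) × (9/29) ≈ 0.00749914
enhancement: (43/72) × (9/43) × (23/43) × (16/43) × (28/43) × (38/43) ≈ 0.0143161
P(enhancement | x) = 0.0143161 / 0.02181524 ≈ 0.656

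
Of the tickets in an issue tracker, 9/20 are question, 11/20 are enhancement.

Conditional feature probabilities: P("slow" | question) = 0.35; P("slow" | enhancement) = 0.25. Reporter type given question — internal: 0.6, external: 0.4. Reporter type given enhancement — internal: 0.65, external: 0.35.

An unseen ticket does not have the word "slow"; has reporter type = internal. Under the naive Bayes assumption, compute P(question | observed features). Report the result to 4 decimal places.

question: 0.45 × (1−0.35) × 0.6 = 0.1755
enhancement: 0.55 × (1−0.25) × 0.65 = 0.268125
P(question | x) = 0.1755 / 0.443625 ≈ 0.3956

0.3956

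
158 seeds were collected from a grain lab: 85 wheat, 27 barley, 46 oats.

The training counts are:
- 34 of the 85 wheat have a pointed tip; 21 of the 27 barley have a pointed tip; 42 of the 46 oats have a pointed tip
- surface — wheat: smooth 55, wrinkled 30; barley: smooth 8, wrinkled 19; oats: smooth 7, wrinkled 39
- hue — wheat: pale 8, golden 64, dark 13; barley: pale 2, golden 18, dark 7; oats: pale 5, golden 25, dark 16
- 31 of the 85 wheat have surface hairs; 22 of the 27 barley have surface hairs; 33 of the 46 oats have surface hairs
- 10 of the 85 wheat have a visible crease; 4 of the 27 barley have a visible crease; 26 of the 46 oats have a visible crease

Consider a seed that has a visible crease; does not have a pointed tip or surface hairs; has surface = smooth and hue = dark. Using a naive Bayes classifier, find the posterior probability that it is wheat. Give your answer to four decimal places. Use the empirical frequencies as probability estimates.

wheat: (85/158) × (51/85) × (55/85) × (13/85) × (54/85) × (10/85) ≈ 0.00238747
barley: (27/158) × (6/27) × (8/27) × (7/27) × (5/27) × (4/27) ≈ 0.0000800308
oats: (46/158) × (4/46) × (7/46) × (16/46) × (13/46) × (26/46) ≈ 0.000214046
P(wheat | x) = 0.00238747 / 0.0026815468 ≈ 0.8903

0.8903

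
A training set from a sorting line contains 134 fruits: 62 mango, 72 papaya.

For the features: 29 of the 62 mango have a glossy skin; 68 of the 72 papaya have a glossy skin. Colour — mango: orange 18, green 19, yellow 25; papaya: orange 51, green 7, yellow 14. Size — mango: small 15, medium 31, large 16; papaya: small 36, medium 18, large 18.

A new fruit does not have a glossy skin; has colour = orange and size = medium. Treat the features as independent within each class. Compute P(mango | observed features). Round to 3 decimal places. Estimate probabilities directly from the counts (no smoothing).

mango: (62/134) × (33/62) × (18/62) × (31/62) ≈ 0.0357487
papaya: (72/134) × (4/72) × (51/72) × (18/72) ≈ 0.00528607
P(mango | x) = 0.0357487 / 0.04103477 ≈ 0.871

0.871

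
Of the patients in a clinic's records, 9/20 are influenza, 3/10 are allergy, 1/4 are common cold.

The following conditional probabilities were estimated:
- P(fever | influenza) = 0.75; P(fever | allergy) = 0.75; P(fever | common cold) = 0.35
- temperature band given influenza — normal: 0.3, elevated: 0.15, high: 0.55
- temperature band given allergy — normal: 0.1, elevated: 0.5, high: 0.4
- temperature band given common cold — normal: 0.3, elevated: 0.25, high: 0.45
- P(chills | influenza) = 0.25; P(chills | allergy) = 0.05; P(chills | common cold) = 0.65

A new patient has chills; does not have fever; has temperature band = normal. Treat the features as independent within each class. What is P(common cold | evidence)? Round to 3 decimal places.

influenza: 0.45 × (1−0.75) × 0.3 × 0.25 = 0.0084375
allergy: 0.3 × (1−0.75) × 0.1 × 0.05 = 0.000375
common cold: 0.25 × (1−0.35) × 0.3 × 0.65 = 0.0316875
P(common cold | x) = 0.0316875 / 0.0405 ≈ 0.782

0.782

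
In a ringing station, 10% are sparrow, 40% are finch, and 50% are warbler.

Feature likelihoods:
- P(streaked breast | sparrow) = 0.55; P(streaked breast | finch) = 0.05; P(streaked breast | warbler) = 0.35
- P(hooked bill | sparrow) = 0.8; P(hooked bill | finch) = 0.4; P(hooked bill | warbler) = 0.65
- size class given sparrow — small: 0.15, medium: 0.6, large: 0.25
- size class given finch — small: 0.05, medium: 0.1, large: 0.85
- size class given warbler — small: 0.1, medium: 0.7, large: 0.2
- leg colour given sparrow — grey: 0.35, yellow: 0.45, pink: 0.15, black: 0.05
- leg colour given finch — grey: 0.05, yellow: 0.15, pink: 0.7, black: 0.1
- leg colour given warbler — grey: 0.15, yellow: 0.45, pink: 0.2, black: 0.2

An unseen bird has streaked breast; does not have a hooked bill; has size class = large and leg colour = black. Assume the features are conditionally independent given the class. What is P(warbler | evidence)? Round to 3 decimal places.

0.679

sparrow: 0.1 × 0.55 × (1−0.8) × 0.25 × 0.05 = 0.0001375
finch: 0.4 × 0.05 × (1−0.4) × 0.85 × 0.1 = 0.00102
warbler: 0.5 × 0.35 × (1−0.65) × 0.2 × 0.2 = 0.00245
P(warbler | x) = 0.00245 / 0.0036075 ≈ 0.679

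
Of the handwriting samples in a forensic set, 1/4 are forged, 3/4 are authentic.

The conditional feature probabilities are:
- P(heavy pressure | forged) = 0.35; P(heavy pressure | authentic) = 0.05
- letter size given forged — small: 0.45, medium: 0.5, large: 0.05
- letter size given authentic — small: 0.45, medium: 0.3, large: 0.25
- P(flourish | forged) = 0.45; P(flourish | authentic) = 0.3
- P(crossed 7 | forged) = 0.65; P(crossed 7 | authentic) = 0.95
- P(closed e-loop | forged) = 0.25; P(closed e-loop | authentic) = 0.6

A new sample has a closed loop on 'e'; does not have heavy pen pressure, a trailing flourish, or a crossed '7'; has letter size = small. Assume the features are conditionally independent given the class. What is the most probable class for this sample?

forged: 0.25 × (1−0.35) × 0.45 × (1−0.45) × (1−0.65) × 0.25 = 0.003519140625
authentic: 0.75 × (1−0.05) × 0.45 × (1−0.3) × (1−0.95) × 0.6 = 0.006733125
Highest score → authentic.

authentic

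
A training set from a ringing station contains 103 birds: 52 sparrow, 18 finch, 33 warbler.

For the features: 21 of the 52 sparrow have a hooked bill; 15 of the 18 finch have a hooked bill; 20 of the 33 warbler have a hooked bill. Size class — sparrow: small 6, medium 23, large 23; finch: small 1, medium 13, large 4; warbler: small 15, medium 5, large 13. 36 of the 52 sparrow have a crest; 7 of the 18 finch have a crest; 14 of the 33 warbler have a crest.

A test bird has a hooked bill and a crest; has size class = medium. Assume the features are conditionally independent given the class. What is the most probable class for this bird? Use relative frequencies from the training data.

sparrow: (52/103) × (21/52) × (23/52) × (36/52) ≈ 0.0624318
finch: (18/103) × (15/18) × (13/18) × (7/18) ≈ 0.0409026
warbler: (33/103) × (20/33) × (5/33) × (14/33) ≈ 0.0124814
Highest score → sparrow.

sparrow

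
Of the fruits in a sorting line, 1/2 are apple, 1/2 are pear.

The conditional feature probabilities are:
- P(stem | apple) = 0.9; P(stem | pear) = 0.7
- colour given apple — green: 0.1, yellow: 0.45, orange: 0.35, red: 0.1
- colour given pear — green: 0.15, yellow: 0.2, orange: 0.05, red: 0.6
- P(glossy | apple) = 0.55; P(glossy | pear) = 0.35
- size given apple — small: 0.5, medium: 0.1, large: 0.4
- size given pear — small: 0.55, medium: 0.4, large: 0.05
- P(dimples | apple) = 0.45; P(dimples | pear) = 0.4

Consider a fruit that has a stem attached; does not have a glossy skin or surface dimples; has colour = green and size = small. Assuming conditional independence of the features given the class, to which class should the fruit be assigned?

apple: 0.5 × 0.9 × 0.1 × (1−0.55) × 0.5 × (1−0.45) = 0.00556875
pear: 0.5 × 0.7 × 0.15 × (1−0.35) × 0.55 × (1−0.4) = 0.01126125
Highest score → pear.

pear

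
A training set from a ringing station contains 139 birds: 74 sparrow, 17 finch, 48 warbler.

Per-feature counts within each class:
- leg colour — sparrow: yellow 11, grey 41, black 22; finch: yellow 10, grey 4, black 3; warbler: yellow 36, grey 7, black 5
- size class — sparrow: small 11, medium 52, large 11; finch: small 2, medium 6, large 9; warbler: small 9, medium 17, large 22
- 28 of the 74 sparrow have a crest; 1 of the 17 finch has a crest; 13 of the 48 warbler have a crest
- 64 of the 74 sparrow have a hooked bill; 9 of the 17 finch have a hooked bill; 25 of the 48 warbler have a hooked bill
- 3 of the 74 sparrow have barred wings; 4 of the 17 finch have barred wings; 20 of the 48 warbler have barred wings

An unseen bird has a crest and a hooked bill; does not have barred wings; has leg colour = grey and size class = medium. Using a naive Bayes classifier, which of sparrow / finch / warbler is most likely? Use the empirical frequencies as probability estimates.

sparrow

sparrow: (74/139) × (41/74) × (52/74) × (28/74) × (64/74) × (71/74) ≈ 0.0650792
finch: (17/139) × (4/17) × (6/17) × (1/17) × (9/17) × (13/17) ≈ 0.000241873
warbler: (48/139) × (7/48) × (17/48) × (13/48) × (25/48) × (28/48) ≈ 0.0014676
Highest score → sparrow.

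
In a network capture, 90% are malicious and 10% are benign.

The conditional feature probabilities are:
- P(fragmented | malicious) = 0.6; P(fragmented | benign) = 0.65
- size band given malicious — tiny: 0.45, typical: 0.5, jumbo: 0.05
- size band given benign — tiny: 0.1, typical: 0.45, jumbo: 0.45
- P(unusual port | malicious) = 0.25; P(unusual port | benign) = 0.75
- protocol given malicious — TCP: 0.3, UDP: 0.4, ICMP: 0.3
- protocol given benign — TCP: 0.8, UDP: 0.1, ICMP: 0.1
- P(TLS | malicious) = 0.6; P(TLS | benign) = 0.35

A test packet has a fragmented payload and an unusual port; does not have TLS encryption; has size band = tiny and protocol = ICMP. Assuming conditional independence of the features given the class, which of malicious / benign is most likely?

malicious: 0.9 × 0.6 × 0.45 × 0.25 × 0.3 × (1−0.6) = 0.00729
benign: 0.1 × 0.65 × 0.1 × 0.75 × 0.1 × (1−0.35) = 0.000316875
Highest score → malicious.

malicious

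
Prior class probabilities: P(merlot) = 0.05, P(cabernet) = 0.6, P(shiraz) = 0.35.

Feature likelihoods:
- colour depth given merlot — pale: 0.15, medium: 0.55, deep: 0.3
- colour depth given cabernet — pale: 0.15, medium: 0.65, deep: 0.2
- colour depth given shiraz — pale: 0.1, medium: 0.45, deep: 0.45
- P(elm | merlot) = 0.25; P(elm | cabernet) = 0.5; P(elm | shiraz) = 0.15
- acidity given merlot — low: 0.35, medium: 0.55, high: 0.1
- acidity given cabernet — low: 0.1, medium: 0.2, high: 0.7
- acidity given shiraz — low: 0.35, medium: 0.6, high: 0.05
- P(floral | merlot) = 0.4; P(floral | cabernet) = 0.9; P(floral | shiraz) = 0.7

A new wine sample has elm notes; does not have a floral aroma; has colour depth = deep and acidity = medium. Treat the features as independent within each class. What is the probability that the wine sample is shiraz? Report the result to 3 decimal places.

merlot: 0.05 × 0.3 × 0.25 × 0.55 × (1−0.4) = 0.0012375
cabernet: 0.6 × 0.2 × 0.5 × 0.2 × (1−0.9) = 0.0012
shiraz: 0.35 × 0.45 × 0.15 × 0.6 × (1−0.7) = 0.0042525
P(shiraz | x) = 0.0042525 / 0.00669 ≈ 0.636

0.636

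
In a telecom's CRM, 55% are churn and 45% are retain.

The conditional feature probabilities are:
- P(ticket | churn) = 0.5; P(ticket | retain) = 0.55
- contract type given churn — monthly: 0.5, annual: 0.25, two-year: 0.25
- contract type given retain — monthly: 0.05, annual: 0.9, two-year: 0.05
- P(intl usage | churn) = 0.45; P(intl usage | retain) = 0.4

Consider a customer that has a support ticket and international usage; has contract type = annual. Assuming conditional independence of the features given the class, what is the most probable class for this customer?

churn: 0.55 × 0.5 × 0.25 × 0.45 = 0.0309375
retain: 0.45 × 0.55 × 0.9 × 0.4 = 0.0891
Highest score → retain.

retain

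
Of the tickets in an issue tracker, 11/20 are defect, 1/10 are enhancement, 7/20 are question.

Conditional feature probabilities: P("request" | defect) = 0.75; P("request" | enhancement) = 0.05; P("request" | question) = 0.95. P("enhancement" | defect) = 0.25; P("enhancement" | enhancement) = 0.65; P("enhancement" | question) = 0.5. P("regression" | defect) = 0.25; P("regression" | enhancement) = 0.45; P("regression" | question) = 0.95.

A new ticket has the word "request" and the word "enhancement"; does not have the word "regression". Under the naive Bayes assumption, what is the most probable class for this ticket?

defect

defect: 0.55 × 0.75 × 0.25 × (1−0.25) = 0.07734375
enhancement: 0.1 × 0.05 × 0.65 × (1−0.45) = 0.0017875
question: 0.35 × 0.95 × 0.5 × (1−0.95) = 0.0083125
Highest score → defect.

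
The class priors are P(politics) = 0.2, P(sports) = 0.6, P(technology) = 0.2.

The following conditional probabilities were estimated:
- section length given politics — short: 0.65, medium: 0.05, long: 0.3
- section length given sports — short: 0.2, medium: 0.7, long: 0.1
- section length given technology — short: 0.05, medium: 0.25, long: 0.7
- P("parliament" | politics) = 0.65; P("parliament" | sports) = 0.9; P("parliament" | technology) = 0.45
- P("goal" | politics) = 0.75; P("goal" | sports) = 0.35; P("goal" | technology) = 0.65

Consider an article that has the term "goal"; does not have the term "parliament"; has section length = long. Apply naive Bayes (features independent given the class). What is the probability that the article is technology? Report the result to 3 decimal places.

politics: 0.2 × 0.3 × (1−0.65) × 0.75 = 0.01575
sports: 0.6 × 0.1 × (1−0.9) × 0.35 = 0.0021
technology: 0.2 × 0.7 × (1−0.45) × 0.65 = 0.05005
P(technology | x) = 0.05005 / 0.0679 ≈ 0.737

0.737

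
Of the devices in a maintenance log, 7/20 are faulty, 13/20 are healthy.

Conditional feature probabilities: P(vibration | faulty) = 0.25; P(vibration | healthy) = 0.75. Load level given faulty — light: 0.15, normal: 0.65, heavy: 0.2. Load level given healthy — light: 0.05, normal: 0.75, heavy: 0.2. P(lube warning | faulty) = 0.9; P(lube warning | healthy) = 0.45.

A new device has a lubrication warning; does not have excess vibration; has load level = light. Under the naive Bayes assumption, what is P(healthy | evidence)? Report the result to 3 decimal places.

faulty: 0.35 × (1−0.25) × 0.15 × 0.9 = 0.0354375
healthy: 0.65 × (1−0.75) × 0.05 × 0.45 = 0.00365625
P(healthy | x) = 0.00365625 / 0.03909375 ≈ 0.094

0.094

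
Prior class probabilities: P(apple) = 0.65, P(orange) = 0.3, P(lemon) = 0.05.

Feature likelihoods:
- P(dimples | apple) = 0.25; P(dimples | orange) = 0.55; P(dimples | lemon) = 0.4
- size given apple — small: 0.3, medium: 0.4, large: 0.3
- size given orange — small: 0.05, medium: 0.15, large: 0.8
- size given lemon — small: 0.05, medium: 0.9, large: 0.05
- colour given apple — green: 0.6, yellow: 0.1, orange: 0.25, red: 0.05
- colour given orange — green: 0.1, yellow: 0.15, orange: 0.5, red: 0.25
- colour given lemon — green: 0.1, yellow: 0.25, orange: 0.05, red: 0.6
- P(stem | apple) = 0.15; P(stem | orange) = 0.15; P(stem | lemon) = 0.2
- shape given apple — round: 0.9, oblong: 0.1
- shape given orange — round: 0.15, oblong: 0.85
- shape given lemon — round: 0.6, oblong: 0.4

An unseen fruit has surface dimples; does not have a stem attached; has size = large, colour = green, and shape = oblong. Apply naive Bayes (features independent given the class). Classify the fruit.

orange

apple: 0.65 × 0.25 × 0.3 × 0.6 × (1−0.15) × 0.1 = 0.00248625
orange: 0.3 × 0.55 × 0.8 × 0.1 × (1−0.15) × 0.85 = 0.009537
lemon: 0.05 × 0.4 × 0.05 × 0.1 × (1−0.2) × 0.4 = 0.000032
Highest score → orange.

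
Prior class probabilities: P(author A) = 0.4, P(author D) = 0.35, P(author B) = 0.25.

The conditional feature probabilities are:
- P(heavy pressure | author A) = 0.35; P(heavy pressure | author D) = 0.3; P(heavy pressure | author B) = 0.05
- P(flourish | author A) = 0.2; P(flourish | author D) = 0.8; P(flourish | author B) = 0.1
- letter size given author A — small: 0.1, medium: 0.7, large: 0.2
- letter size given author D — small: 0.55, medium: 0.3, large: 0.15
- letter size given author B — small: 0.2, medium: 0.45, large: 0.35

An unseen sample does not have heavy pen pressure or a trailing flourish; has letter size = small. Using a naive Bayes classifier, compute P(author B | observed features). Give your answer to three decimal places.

author A: 0.4 × (1−0.35) × (1−0.2) × 0.1 = 0.0208
author D: 0.35 × (1−0.3) × (1−0.8) × 0.55 = 0.02695
author B: 0.25 × (1−0.05) × (1−0.1) × 0.2 = 0.04275
P(author B | x) = 0.04275 / 0.0905 ≈ 0.472

0.472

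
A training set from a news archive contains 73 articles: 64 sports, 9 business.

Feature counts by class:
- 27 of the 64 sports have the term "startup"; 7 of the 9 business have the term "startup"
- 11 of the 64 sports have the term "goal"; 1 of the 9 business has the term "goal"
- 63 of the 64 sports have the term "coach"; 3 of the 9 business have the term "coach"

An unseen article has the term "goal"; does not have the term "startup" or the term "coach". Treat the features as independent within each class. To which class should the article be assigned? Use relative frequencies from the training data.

sports: (64/73) × (37/64) × (11/64) × (1/64) ≈ 0.00136117
business: (9/73) × (2/9) × (1/9) × (6/9) ≈ 0.00202943
Highest score → business.

business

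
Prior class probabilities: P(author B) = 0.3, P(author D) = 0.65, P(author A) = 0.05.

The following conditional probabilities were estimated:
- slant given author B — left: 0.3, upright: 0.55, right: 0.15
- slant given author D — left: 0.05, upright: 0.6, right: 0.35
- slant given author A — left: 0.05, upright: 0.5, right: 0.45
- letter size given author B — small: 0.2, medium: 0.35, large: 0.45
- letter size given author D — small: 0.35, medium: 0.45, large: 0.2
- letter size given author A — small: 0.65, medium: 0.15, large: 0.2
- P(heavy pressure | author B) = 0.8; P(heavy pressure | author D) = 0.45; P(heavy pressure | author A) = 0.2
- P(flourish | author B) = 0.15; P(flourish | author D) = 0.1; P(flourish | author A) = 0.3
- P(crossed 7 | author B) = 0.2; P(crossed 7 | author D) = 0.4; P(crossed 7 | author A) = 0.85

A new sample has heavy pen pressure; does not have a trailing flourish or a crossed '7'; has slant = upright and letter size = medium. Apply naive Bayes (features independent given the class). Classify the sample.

author D

author B: 0.3 × 0.55 × 0.35 × 0.8 × (1−0.15) × (1−0.2) = 0.031416
author D: 0.65 × 0.6 × 0.45 × 0.45 × (1−0.1) × (1−0.4) = 0.0426465
author A: 0.05 × 0.5 × 0.15 × 0.2 × (1−0.3) × (1−0.85) = 0.00007875
Highest score → author D.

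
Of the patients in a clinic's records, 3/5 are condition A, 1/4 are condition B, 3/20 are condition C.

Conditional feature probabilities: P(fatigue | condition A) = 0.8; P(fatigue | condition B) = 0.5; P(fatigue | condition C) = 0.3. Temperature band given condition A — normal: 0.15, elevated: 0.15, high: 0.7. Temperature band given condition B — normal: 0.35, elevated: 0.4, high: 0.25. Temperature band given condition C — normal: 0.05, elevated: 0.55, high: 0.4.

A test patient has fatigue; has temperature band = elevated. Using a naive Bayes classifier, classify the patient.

condition A

condition A: 0.6 × 0.8 × 0.15 = 0.072
condition B: 0.25 × 0.5 × 0.4 = 0.05
condition C: 0.15 × 0.3 × 0.55 = 0.02475
Highest score → condition A.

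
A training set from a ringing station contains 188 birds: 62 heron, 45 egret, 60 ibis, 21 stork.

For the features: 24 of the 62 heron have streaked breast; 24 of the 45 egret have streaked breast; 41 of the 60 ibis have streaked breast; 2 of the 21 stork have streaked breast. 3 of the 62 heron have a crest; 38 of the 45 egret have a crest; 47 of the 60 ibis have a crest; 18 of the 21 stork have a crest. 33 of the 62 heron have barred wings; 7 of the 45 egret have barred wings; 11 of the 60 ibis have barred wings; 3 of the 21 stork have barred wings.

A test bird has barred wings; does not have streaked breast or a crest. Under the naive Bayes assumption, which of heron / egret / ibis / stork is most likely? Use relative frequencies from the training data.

heron: (62/188) × (38/62) × (59/62) × (33/62) ≈ 0.102378
egret: (45/188) × (21/45) × (7/45) × (7/45) ≈ 0.00270292
ibis: (60/188) × (19/60) × (13/60) × (11/60) ≈ 0.00401448
stork: (21/188) × (19/21) × (3/21) × (3/21) ≈ 0.00206253
Highest score → heron.

heron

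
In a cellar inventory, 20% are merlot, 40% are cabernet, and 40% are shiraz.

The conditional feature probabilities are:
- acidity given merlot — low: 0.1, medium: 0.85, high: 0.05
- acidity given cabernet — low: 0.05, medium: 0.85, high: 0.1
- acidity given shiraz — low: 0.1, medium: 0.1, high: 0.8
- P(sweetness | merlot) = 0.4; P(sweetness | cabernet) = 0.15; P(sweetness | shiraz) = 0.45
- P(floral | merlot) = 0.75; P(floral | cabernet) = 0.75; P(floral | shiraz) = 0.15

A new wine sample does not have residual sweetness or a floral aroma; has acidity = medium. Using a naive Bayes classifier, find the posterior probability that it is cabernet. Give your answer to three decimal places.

0.620

merlot: 0.2 × 0.85 × (1−0.4) × (1−0.75) = 0.0255
cabernet: 0.4 × 0.85 × (1−0.15) × (1−0.75) = 0.07225
shiraz: 0.4 × 0.1 × (1−0.45) × (1−0.15) = 0.0187
P(cabernet | x) = 0.07225 / 0.11645 ≈ 0.620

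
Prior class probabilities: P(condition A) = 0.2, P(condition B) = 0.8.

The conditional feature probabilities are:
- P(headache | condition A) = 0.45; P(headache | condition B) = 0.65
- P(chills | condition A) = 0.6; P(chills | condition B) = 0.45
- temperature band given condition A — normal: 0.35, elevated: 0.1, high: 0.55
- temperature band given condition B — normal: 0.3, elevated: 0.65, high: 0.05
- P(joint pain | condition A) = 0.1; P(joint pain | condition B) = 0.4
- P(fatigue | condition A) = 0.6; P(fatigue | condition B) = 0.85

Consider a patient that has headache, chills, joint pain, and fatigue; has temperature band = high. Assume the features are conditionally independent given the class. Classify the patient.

condition A: 0.2 × 0.45 × 0.6 × 0.55 × 0.1 × 0.6 = 0.001782
condition B: 0.8 × 0.65 × 0.45 × 0.05 × 0.4 × 0.85 = 0.003978
Highest score → condition B.

condition B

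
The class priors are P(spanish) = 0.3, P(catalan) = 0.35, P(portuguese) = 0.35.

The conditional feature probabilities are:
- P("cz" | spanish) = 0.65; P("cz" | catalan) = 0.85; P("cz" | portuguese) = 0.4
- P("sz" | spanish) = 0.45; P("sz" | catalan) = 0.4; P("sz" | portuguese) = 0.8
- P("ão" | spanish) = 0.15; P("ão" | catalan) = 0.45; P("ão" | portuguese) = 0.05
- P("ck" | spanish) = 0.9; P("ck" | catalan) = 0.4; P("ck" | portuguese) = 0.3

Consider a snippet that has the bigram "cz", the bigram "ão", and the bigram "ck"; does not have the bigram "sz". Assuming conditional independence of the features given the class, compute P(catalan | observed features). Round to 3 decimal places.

spanish: 0.3 × 0.65 × (1−0.45) × 0.15 × 0.9 = 0.01447875
catalan: 0.35 × 0.85 × (1−0.4) × 0.45 × 0.4 = 0.03213
portuguese: 0.35 × 0.4 × (1−0.8) × 0.05 × 0.3 = 0.00042
P(catalan | x) = 0.03213 / 0.04702875 ≈ 0.683

0.683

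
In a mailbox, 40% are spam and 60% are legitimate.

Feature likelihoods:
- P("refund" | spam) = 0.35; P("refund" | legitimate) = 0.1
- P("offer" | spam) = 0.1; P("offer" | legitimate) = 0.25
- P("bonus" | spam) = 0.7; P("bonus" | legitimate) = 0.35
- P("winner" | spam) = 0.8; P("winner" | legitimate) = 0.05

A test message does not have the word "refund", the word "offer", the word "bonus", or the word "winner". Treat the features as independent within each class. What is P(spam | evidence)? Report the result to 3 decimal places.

0.053

spam: 0.4 × (1−0.35) × (1−0.1) × (1−0.7) × (1−0.8) = 0.01404
legitimate: 0.6 × (1−0.1) × (1−0.25) × (1−0.35) × (1−0.05) = 0.2500875
P(spam | x) = 0.01404 / 0.2641275 ≈ 0.053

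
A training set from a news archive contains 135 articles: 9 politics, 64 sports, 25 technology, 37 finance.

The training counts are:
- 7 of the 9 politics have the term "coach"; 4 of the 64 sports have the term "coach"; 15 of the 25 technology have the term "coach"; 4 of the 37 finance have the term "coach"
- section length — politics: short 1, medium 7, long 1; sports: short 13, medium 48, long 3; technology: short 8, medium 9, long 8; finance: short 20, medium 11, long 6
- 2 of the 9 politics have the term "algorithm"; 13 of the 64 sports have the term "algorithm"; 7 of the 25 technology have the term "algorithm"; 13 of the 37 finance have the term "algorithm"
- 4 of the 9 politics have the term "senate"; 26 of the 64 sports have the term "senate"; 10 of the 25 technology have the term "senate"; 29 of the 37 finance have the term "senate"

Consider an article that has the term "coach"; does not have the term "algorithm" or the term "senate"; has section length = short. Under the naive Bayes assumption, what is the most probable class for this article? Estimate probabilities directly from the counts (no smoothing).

politics: (9/135) × (7/9) × (1/9) × (7/9) × (5/9) ≈ 0.00248946
sports: (64/135) × (4/64) × (13/64) × (51/64) × (38/64) ≈ 0.00284763
technology: (25/135) × (15/25) × (8/25) × (18/25) × (15/25) = 0.01536
finance: (37/135) × (4/37) × (20/37) × (24/37) × (8/37) ≈ 0.00224622
Highest score → technology.

technology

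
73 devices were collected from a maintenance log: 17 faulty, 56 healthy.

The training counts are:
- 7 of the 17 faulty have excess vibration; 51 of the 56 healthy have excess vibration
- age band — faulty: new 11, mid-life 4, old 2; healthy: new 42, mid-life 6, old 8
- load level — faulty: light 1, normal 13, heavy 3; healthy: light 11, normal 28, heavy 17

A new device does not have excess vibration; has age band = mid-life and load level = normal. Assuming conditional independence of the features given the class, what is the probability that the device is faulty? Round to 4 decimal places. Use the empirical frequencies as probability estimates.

0.8704

faulty: (17/73) × (10/17) × (4/17) × (13/17) ≈ 0.0246481
healthy: (56/73) × (5/56) × (6/56) × (28/56) ≈ 0.00366928
P(faulty | x) = 0.0246481 / 0.02831738 ≈ 0.8704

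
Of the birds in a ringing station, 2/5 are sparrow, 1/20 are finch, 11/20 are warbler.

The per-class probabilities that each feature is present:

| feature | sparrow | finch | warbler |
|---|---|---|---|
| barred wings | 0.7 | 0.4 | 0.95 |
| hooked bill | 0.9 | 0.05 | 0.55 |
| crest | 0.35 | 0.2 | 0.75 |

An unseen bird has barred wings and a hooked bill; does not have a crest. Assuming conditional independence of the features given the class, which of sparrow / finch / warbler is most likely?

sparrow: 0.4 × 0.7 × 0.9 × (1−0.35) = 0.1638
finch: 0.05 × 0.4 × 0.05 × (1−0.2) = 0.0008
warbler: 0.55 × 0.95 × 0.55 × (1−0.75) = 0.07184375
Highest score → sparrow.

sparrow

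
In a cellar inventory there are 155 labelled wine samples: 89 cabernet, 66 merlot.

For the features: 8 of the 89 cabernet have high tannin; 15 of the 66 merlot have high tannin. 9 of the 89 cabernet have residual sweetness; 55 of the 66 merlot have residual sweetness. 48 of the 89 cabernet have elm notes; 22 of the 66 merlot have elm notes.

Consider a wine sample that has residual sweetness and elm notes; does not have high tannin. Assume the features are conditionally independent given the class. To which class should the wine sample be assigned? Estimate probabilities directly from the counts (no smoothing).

merlot

cabernet: (89/155) × (81/89) × (9/89) × (48/89) ≈ 0.0285008
merlot: (66/155) × (51/66) × (55/66) × (22/66) ≈ 0.0913978
Highest score → merlot.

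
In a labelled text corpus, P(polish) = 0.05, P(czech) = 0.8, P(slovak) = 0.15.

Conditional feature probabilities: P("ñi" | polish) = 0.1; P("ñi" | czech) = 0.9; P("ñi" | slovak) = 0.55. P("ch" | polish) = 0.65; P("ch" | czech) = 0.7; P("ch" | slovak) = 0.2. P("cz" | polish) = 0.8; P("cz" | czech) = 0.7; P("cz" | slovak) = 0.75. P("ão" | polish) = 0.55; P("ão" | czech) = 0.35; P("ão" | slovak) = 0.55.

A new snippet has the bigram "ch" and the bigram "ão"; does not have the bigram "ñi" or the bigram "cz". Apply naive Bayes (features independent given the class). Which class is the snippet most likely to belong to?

polish: 0.05 × (1−0.1) × 0.65 × (1−0.8) × 0.55 = 0.0032175
czech: 0.8 × (1−0.9) × 0.7 × (1−0.7) × 0.35 = 0.00588
slovak: 0.15 × (1−0.55) × 0.2 × (1−0.75) × 0.55 = 0.00185625
Highest score → czech.

czech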